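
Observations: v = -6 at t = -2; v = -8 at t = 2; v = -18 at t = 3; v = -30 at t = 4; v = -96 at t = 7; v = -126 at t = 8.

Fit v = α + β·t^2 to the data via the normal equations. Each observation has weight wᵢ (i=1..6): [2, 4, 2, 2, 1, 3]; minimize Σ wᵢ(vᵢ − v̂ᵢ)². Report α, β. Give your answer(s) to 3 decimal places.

With design matrix A, AᵀWA = [[14, 315]; [315, 15459]] and AᵀWv = [-614, -30356]ᵀ.
Eliminating β: 15459·(row 1) − 315·(row 2) gives 117201·α = 15459·(-614) − 315·(-30356) = 70314, so α = 23438/39067.
Then β = ((-30356) − 315·(23438/39067))/15459 = -33082/16743.

α = 0.600, β = -1.976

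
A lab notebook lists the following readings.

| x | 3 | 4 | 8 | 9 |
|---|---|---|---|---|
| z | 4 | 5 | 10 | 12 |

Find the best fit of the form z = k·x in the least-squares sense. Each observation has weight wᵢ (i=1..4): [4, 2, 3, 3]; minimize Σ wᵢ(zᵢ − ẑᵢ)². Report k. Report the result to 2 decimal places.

k = 1.30

Entries of MᵀWM: Σwᵢ·x·x = 503.
Right-hand side: Σwᵢ·x·z = 652.
MᵀWM·[k]ᵀ = MᵀWz becomes [[503]]·[k]ᵀ = [652]ᵀ.
k = 652/503 = 1.29622.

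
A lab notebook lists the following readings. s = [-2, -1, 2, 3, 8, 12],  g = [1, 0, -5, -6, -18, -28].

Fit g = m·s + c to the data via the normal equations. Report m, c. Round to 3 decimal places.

With design matrix X, XᵀX = [[226, 22]; [22, 6]] and Xᵀg = [-510, -56]ᵀ.
Δ = 226·6 − 22² = 872.
m = ((-510)·6 − 22·(-56))/872 = -457/218; c = (226·(-56) − 22·(-510))/872 = -359/218.

m = -2.096, c = -1.647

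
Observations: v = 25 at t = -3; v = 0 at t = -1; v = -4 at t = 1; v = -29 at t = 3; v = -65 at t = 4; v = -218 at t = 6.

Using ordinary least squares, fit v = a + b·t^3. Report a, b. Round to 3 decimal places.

a = -1.852, b = -1.000

Sums needed: Σ1 = 6, Σt^3 = 280, Σt^3·t^3 = 52212.
For Mᵀv: Σv = -291, Σt^3·v = -52710.
det = 6·52212 − 280² = 234872.
a = ((-291)·52212 − 280·(-52710))/234872 = -108723/58718; b = (6·(-52710) − 280·(-291))/234872 = -58695/58718.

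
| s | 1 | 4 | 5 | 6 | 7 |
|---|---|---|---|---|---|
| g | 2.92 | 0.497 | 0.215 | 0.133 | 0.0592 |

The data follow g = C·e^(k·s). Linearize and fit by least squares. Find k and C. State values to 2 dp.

k = -0.64, C = 5.83

Taking logs, ln g = k·s + ln C, so regress ln g on s.
Over the data: Σs = 23.0000, Σ(s)² = 127.0000, Σln g = -6.0089, Σs·ln g = -41.3029.
Normal system: [[127.0000, 23.0000]; [23.0000, 5]]·[k, ln C]ᵀ = [-41.3029, -6.0089]ᵀ.
Δ = 127.0000·5 − (23.0000)² = 106.0000; k = (-41.3029·5 − 23.0000·-6.0089)/106.0000 = -0.64443, ln C = (127.0000·-6.0089 − 23.0000·-41.3029)/106.0000 = 1.76257, so C = exp(1.76257) = 5.82739.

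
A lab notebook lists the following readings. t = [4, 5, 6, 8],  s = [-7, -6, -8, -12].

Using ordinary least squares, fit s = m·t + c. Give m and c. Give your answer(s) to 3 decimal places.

m = -1.400, c = -0.200

Compute the Gram sums: Σt·t = 141, Σt = 23, Σ1 = 4.
Right-hand side: Σt·s = -202, Σs = -33.
MᵀM·[m, c]ᵀ = Mᵀs becomes [[141, 23]; [23, 4]]·[m, c]ᵀ = [-202, -33]ᵀ.
Eliminating c: 4·(row 1) − 23·(row 2) gives 35·m = 4·(-202) − 23·(-33) = -49, so m = -7/5.
Then c = ((-33) − 23·(-7/5))/4 = -1/5.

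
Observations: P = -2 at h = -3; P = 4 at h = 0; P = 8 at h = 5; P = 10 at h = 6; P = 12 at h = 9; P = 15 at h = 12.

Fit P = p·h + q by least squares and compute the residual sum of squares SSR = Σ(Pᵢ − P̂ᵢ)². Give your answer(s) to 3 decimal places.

Setting ∂/∂p … = 0 gives: 295·p + 29·q = 394;  29·p + 6·q = 47.
Eliminating q: 6·(row 1) − 29·(row 2) gives 929·p = 6·394 − 29·47 = 1001, so p = 1001/929.
Then q = (47 − 29·(1001/929))/6 = 2439/929.
Residuals: -1294/929, 1277/929, -12/929, 845/929, -300/929, -516/929; SSR = 4710/929.

SSR = 5.070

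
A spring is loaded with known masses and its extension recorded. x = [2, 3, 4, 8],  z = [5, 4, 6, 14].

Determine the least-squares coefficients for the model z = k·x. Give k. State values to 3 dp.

The normal equations are: 93·k = 158.
(Σx·x = 93, Σx·z = 158.)
Hence k = 158 / 93 ≈ 1.69892.

k = 1.699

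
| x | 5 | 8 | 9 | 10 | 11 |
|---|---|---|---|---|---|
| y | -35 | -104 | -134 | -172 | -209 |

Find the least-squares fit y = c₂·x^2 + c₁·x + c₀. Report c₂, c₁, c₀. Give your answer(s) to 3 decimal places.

c₂ = -2.041, c₁ = 3.531, c₀ = -1.571

Setting ∂/∂c₂ … = 0 gives: 35923·c₂ + 3697·c₁ + 391·c₀ = -60874;  3697·c₂ + 391·c₁ + 43·c₀ = -6232;  391·c₂ + 43·c₁ + 5·c₀ = -654.
(Σx^2·x^2 = 35923, Σx^2·x = 3697, Σx^2 = 391, Σx·x = 391, Σx = 43, Σ1 = 5, Σx^2·y = -60874, Σx·y = -6232, Σy = -654.)
Inverting the 3×3 Gram matrix, [c₂, c₁, c₀]ᵀ = [-100/49, 173/49, -11/7]ᵀ.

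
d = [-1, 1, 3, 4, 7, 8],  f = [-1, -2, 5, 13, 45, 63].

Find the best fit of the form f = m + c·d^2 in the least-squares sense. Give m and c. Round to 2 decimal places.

m = -3.14, c = 1.01

The normal equations are: 6·m + 140·c = 123;  140·m + 6836·c = 6487.
(Σ1 = 6, Σd^2 = 140, Σd^2·d^2 = 6836, Σf = 123, Σd^2·f = 6487.)
Eliminating c: 6836·(row 1) − 140·(row 2) gives 21416·m = 6836·123 − 140·6487 = -67352, so m = -8419/2677.
Then c = (6487 − 140·(-8419/2677))/6836 = 10851/10708.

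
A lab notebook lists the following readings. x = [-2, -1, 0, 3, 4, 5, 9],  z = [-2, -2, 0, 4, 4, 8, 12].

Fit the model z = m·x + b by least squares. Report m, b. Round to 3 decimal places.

Setting ∂/∂m … = 0 gives: 136·m + 18·b = 182;  18·m + 7·b = 24.
Δ = 136·7 − 18² = 628.
m = (182·7 − 18·24)/628 = 421/314; b = (136·24 − 18·182)/628 = -3/157.

m = 1.341, b = -0.019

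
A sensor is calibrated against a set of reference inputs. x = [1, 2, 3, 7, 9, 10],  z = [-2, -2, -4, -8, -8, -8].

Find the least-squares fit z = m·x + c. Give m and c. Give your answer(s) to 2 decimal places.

m = -0.75, c = -1.31

AᵀA·[m, c]ᵀ = Aᵀz reads: 244·m + 32·c = -226;  32·m + 6·c = -32.
Δ = 244·6 − 32² = 440.
m = ((-226)·6 − 32·(-32))/440 = -83/110; c = (244·(-32) − 32·(-226))/440 = -72/55.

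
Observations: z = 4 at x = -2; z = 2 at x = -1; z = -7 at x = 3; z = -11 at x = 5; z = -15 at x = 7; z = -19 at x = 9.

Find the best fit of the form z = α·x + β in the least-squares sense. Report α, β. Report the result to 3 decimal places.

The normal equations are: 169·α + 21·β = -362;  21·α + 6·β = -46.
det = 169·6 − 21² = 573.
α = ((-362)·6 − 21·(-46))/573 = -402/191; β = (169·(-46) − 21·(-362))/573 = -172/573.

α = -2.105, β = -0.300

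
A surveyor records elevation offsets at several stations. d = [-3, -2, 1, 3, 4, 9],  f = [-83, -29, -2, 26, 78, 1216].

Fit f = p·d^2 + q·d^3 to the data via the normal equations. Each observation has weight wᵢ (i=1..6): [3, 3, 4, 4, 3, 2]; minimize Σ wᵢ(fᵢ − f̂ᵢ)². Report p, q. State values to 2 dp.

Compute the Gram sums: Σwᵢ·d^2·d^2 = 14509, Σwᵢ·d^2·d^3 = 121321, Σwᵢ·d^3·d^3 = 1080469.
For AᵀWf: Σwᵢ·d^2·f = 199075, Σwᵢ·d^3·f = 1798123.
Normal equations: [[14509, 121321]; [121321, 1080469]]·[p, q]ᵀ = [199075, 1798123]ᵀ.
Δ = 14509·1080469 − 121321² = 957739680.
p = (199075·1080469 − 121321·1798123)/957739680 = -28293651/8867960; q = (14509·1798123 − 121321·199075)/957739680 = 17935079/8867960.

p = -3.19, q = 2.02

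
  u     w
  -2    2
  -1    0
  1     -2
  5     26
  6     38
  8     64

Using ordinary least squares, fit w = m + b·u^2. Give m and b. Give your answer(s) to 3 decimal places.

The normal system MᵀM·[m, b]ᵀ = Mᵀw is [[6, 131]; [131, 6035]]·[m, b]ᵀ = [128, 6120]ᵀ.
det = 6·6035 − 131² = 19049.
m = (128·6035 − 131·6120)/19049 = -680/443; b = (6·6120 − 131·128)/19049 = 464/443.

m = -1.535, b = 1.047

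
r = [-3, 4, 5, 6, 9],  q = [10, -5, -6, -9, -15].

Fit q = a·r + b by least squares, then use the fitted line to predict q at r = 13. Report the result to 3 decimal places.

q̂ = -23.315

The normal equations are: 167·a + 21·b = -269;  21·a + 5·b = -25.
(Σr·r = 167, Σr = 21, Σ1 = 5, Σr·q = -269, Σq = -25.)
Δ = 167·5 − 21² = 394.
a = ((-269)·5 − 21·(-25))/394 = -410/197; b = (167·(-25) − 21·(-269))/394 = 737/197.
At r = 13: q̂ = (-410/197)·(13) + (737/197)·(1) = -4593/197.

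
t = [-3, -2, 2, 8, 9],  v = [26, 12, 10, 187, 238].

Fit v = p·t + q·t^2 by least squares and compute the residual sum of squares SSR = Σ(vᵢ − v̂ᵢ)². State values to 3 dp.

SSR = 3.658

MᵀM·[p, q]ᵀ = Mᵀv reads: 162·p + 1214·q = 3556;  1214·p + 10770·q = 31568.
(Σt·t = 162, Σt·t^2 = 1214, Σt^2·t^2 = 10770, Σt·v = 3556, Σt^2·v = 31568.)
Eliminating q: 10770·(row 1) − 1214·(row 2) gives 270944·p = 10770·3556 − 1214·31568 = -25432, so p = -3179/33868.
Then q = (31568 − 1214·(-3179/33868))/10770 = 99629/33868.
Residuals: -12815/16934, 771/16934, -26739/16934, -4377/8467, 9623/16934; SSR = 30974/8467.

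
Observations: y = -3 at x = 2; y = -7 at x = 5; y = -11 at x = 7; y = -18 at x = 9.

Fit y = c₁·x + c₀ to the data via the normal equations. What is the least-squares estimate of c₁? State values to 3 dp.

Entries of AᵀA: Σx·x = 159, Σx = 23, Σ1 = 4.
And Σx·y = -280, Σy = -39.
Normal equations: [[159, 23]; [23, 4]]·[c₁, c₀]ᵀ = [-280, -39]ᵀ.
Determinant 159·4 − 23² = 107.
c₁ = ((-280)·4 − 23·(-39))/107 = -223/107; c₀ = (159·(-39) − 23·(-280))/107 = 239/107.

c₁ = -2.084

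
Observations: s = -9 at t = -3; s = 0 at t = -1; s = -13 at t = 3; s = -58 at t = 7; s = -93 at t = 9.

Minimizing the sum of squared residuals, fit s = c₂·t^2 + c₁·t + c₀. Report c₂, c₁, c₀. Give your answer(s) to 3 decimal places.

Normal-equation sums: Σt^2·t^2 = 9125, Σt^2·t = 1071, Σt^2 = 149, Σt·t = 149, Σt = 15, Σ1 = 5.
For Mᵀs: Σt^2·s = -10573, Σt·s = -1255, Σs = -173.
So MᵀM·[c₂, c₁, c₀]ᵀ = Mᵀs: [[9125, 1071, 149]; [1071, 149, 15]; [149, 15, 5]]·[c₂, c₁, c₀]ᵀ = [-10573, -1255, -173]ᵀ.
Solving the 3×3 system (Gaussian elimination) gives c₂ = -313/294, c₁ = -439/637, c₀ = -3083/3822.

c₂ = -1.065, c₁ = -0.689, c₀ = -0.807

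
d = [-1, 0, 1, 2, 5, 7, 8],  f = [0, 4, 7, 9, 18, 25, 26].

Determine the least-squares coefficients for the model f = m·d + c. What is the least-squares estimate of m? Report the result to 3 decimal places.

m = 2.916

The normal system AᵀA·[m, c]ᵀ = Aᵀf is [[144, 22]; [22, 7]]·[m, c]ᵀ = [498, 89]ᵀ.
det = 144·7 − 22² = 524.
m = (498·7 − 22·89)/524 = 382/131; c = (144·89 − 22·498)/524 = 465/131.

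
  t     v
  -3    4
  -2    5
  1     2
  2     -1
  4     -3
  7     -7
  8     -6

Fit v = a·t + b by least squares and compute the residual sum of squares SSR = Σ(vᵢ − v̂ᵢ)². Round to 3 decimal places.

AᵀA·[a, b]ᵀ = Aᵀv reads: 147·a + 17·b = -131;  17·a + 7·b = -6.
(Σt·t = 147, Σt = 17, Σ1 = 7, Σt·v = -131, Σv = -6.)
det = 147·7 − 17² = 740.
a = ((-131)·7 − 17·(-6))/740 = -163/148; b = (147·(-6) − 17·(-131))/740 = 269/148.
Residuals: -83/74, 145/148, 95/74, -91/148, -61/148, -41/37, 147/148; SSR = 981/148.

SSR = 6.628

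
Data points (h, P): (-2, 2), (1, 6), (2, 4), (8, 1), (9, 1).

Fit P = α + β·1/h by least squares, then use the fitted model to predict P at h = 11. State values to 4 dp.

P̂ = 2.3173

Sums needed: Σ1 = 5, Σ1/h = 89/72, Σ1/h·1/h = 7921/5184.
For AᵀP: ΣP = 14, Σ1/h·P = 521/72.
So AᵀA·[α, β]ᵀ = AᵀP: [[5, 89/72]; [89/72, 7921/5184]]·[α, β]ᵀ = [14, 521/72]ᵀ.
Eliminating β: (7921/5184)·(row 1) − (89/72)·(row 2) gives (7921/1296)·α = (7921/5184)·14 − (89/72)·(521/72) = 64525/5184, so α = 725/356.
Then β = ((521/72) − (89/72)·(725/356))/(7921/5184) = 24462/7921.
At h = 11: P̂ = (725/356)·(1) + (24462/7921)·(1/11) = 807623/348524.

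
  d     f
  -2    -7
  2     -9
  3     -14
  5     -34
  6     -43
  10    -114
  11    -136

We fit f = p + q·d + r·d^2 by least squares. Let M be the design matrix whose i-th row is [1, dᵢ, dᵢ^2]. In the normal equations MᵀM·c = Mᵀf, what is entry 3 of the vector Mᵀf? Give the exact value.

-30444

Entry 3 ↔ basis d^2, so (Mᵀf)_{3} = Σᵢ (d^2)·fᵢ = (4)·(-7) + (4)·(-9) + (9)·(-14) + (25)·(-34) + (36)·(-43) + (100)·(-114) + (121)·(-136) = -30444.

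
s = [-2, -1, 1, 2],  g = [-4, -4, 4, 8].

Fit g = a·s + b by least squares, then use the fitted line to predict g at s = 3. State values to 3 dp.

With design matrix A, AᵀA = [[10, 0]; [0, 4]] and Aᵀg = [32, 4]ᵀ.
Δ = 10·4 − 0² = 40.
a = (32·4 − 0·4)/40 = 16/5; b = (10·4 − 0·32)/40 = 1.
At s = 3: ĝ = (16/5)·(3) + (1)·(1) = 53/5.

ĝ = 10.600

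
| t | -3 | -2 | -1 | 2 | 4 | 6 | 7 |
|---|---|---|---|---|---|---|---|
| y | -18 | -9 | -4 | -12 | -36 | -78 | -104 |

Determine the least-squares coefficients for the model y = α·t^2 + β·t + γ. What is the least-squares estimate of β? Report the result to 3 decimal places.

Forming XᵀX = [[4067, 595, 119]; [595, 119, 13]; [119, 13, 7]] and Xᵀy = [-8730, -1288, -261]ᵀ gives XᵀX·[α, β, γ]ᵀ = Xᵀy.
Row-reducing yields α = -373775/189042, β = -18167/27006, γ = -10910/4501.

β = -0.673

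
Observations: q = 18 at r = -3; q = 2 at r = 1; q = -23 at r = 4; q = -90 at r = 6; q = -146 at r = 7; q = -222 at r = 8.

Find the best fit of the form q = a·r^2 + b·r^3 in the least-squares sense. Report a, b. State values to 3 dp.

Compute the Gram sums: Σr^2·r^2 = 8131, Σr^2·r^3 = 58133, Σr^3·r^3 = 431275.
For Mᵀq: Σr^2·q = -24806, Σr^3·q = -185138.
Normal equations: [[8131, 58133]; [58133, 431275]]·[a, b]ᵀ = [-24806, -185138]ᵀ.
det = 8131·431275 − 58133² = 127251336.
a = ((-24806)·431275 − 58133·(-185138))/127251336 = 8052463/15906417; b = (8131·(-185138) − 58133·(-24806))/127251336 = -7913735/15906417.

a = 0.506, b = -0.498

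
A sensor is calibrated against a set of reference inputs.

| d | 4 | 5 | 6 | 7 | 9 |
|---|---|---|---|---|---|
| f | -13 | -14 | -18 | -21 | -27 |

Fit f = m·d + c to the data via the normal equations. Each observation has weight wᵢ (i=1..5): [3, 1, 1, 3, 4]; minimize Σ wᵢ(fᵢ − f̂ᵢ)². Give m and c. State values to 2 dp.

m = -2.86, c = -1.07

The normal equations are: 580·m + 80·c = -1747;  80·m + 12·c = -242.
(Σwᵢ·d·d = 580, Σwᵢ·d = 80, Σwᵢ·1 = 12, Σwᵢ·d·f = -1747, Σwᵢ·f = -242.)
Determinant 580·12 − 80² = 560.
m = ((-1747)·12 − 80·(-242))/560 = -401/140; c = (580·(-242) − 80·(-1747))/560 = -15/14.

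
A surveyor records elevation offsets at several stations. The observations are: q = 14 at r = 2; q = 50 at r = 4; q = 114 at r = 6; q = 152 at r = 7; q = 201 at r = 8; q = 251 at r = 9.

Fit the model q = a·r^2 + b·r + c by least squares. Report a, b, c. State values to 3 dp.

With design matrix M, MᵀM = [[14626, 1872, 250]; [1872, 250, 36]; [250, 36, 6]] and Mᵀq = [45603, 5843, 782]ᵀ.
Solving the 3×3 system (Gaussian elimination) gives a = 4349/1420, b = 122/355, c = 937/1420.

a = 3.063, b = 0.344, c = 0.660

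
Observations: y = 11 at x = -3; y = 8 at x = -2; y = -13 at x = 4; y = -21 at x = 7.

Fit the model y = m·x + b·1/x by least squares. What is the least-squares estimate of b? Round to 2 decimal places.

b = -5.02

Sums needed: Σx·x = 78, Σx·1/x = 4, Σ1/x·1/x = 3133/7056.
For Mᵀy: Σx·y = -248, Σ1/x·y = -167/12.
Δ = 78·(3133/7056) − 4² = 21913/1176.
m = ((-248)·(3133/7056) − 4·(-167/12))/(21913/1176) = -11300/3867; b = (78·(-167/12) − 4·(-248))/(21913/1176) = -6468/1289.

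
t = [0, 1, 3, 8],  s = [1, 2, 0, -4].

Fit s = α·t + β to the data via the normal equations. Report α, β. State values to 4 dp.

α = -0.7105, β = 1.8816

Setting ∂/∂α … = 0 gives: 74·α + 12·β = -30;  12·α + 4·β = -1.
(Σt·t = 74, Σt = 12, Σ1 = 4, Σt·s = -30, Σs = -1.)
Δ = 74·4 − 12² = 152.
α = ((-30)·4 − 12·(-1))/152 = -27/38; β = (74·(-1) − 12·(-30))/152 = 143/76.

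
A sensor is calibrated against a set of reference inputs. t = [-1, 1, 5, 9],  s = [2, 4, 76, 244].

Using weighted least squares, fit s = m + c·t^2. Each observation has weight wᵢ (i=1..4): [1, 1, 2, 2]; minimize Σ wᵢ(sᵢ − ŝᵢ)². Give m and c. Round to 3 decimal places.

m = 0.300, c = 3.010

XᵀWX·[m, c]ᵀ = XᵀWs reads: 6·m + 214·c = 646;  214·m + 14374·c = 43334.
(Σwᵢ·1 = 6, Σwᵢ·t^2 = 214, Σwᵢ·t^2·t^2 = 14374, Σwᵢ·s = 646, Σwᵢ·t^2·s = 43334.)
det = 6·14374 − 214² = 40448.
m = (646·14374 − 214·43334)/40448 = 379/1264; c = (6·43334 − 214·646)/40448 = 3805/1264.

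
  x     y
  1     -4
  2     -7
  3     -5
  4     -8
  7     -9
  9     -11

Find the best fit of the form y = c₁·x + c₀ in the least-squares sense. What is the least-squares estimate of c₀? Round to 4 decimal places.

The normal equations are: 160·c₁ + 26·c₀ = -227;  26·c₁ + 6·c₀ = -44.
(Σx·x = 160, Σx = 26, Σ1 = 6, Σx·y = -227, Σy = -44.)
Eliminating c₀: 6·(row 1) − 26·(row 2) gives 284·c₁ = 6·(-227) − 26·(-44) = -218, so c₁ = -109/142.
Then c₀ = ((-44) − 26·(-109/142))/6 = -569/142.

c₀ = -4.0070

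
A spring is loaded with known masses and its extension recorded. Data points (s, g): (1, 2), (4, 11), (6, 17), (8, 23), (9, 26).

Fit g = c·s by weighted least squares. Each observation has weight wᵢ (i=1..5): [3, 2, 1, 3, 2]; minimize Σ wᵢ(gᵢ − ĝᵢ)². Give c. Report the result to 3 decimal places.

c = 2.861

From the data, Σwᵢ·s·s = 425.
Right-hand side: Σwᵢ·s·g = 1216.
Normal equations: [[425]]·[c]ᵀ = [1216]ᵀ.
c = 1216/425 = 2.86118.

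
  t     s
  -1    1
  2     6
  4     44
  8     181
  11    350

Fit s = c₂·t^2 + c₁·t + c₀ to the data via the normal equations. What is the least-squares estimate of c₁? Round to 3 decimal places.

XᵀX·[c₂, c₁, c₀]ᵀ = Xᵀs reads: 19010·c₂ + 1914·c₁ + 206·c₀ = 54663;  1914·c₂ + 206·c₁ + 24·c₀ = 5485;  206·c₂ + 24·c₁ + 5·c₀ = 582.
Solving the 3×3 system (Gaussian elimination) gives c₂ = 20561/6908, c₁ = -4745/6908, c₀ = -10123/3454.

c₁ = -0.687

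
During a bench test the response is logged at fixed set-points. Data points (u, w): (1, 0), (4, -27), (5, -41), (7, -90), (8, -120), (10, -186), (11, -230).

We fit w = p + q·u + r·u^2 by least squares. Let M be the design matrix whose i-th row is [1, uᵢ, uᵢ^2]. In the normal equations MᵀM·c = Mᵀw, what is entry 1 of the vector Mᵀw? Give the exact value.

-694

Entry 1 ↔ basis 1, so (Mᵀw)_{1} = Σᵢ wᵢ = (1)·(0) + (1)·(-27) + (1)·(-41) + (1)·(-90) + (1)·(-120) + (1)·(-186) + (1)·(-230) = -694.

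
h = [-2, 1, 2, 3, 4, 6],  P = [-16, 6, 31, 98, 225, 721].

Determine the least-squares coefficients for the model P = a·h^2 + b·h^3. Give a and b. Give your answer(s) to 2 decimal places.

a = 1.96, b = 3.01

Compute the Gram sums: Σh^2·h^2 = 1666, Σh^2·h^3 = 9044, Σh^3·h^3 = 51610.
For AᵀP: Σh^2·P = 30504, Σh^3·P = 173164.
AᵀA·[a, b]ᵀ = AᵀP becomes [[1666, 9044]; [9044, 51610]]·[a, b]ᵀ = [30504, 173164]ᵀ.
Eliminating b: 51610·(row 1) − 9044·(row 2) gives 4188324·a = 51610·30504 − 9044·173164 = 8216224, so a = 2054056/1047081.
Then b = (173164 − 9044·(2054056/1047081))/51610 = 26498/8799.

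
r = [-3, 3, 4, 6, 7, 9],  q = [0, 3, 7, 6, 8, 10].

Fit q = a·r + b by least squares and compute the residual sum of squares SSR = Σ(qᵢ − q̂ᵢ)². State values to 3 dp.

The normal system AᵀA·[a, b]ᵀ = Aᵀq is [[200, 26]; [26, 6]]·[a, b]ᵀ = [219, 34]ᵀ.
Δ = 200·6 − 26² = 524.
a = (219·6 − 26·34)/524 = 215/262; b = (200·34 − 26·219)/524 = 553/262.
Residuals: 46/131, -206/131, 421/262, -271/262, 19/131, 66/131; SSR = 1709/262.

SSR = 6.523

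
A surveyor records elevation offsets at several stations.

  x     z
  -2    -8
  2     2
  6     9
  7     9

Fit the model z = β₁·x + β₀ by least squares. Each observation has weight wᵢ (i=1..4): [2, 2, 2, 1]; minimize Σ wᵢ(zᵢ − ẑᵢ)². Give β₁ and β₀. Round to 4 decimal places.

β₁ = 1.9933, β₀ = -3.2676

Sums needed: Σwᵢ·x·x = 137, Σwᵢ·x = 19, Σwᵢ·1 = 7.
And Σwᵢ·x·z = 211, Σwᵢ·z = 15.
So MᵀWM·[β₁, β₀]ᵀ = MᵀWz: [[137, 19]; [19, 7]]·[β₁, β₀]ᵀ = [211, 15]ᵀ.
det = 137·7 − 19² = 598.
β₁ = (211·7 − 19·15)/598 = 596/299; β₀ = (137·15 − 19·211)/598 = -977/299.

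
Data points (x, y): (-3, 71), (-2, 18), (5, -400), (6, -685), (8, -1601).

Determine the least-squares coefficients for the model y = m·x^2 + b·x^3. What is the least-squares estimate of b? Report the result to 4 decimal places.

b = -2.9916

With design matrix M, MᵀM = [[6114, 43394]; [43394, 325218]] and Mᵀy = [-136413, -1019733]ᵀ.
Δ = 6114·325218 − 43394² = 105343616.
m = ((-136413)·325218 − 43394·(-1019733))/105343616 = -7104327/6583976; b = (6114·(-1019733) − 43394·(-136413))/105343616 = -19696365/6583976.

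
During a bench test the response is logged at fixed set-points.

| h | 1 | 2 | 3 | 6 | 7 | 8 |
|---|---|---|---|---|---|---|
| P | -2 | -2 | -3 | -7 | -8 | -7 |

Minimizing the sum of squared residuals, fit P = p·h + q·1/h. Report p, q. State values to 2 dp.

Normal-equation sums: Σh·h = 163, Σh·1/h = 6, Σ1/h·1/h = 40217/28224.
And Σh·P = -169, Σ1/h·P = -1207/168.
So XᵀX·[p, q]ᵀ = XᵀP: [[163, 6]; [6, 40217/28224]]·[p, q]ᵀ = [-169, -1207/168]ᵀ.
det = 163·(40217/28224) − 6² = 5539307/28224.
p = ((-169)·(40217/28224) − 6·(-1207/168))/(5539307/28224) = -5580017/5539307; q = (163·(-1207/168) − 6·(-169))/(5539307/28224) = -4433352/5539307.

p = -1.01, q = -0.80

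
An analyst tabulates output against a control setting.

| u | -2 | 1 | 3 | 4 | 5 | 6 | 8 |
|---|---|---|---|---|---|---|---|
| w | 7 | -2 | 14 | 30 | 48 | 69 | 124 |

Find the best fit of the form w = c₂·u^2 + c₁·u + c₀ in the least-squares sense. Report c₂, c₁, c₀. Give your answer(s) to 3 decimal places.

c₂ = 2.021, c₁ = -0.282, c₀ = -2.310

Forming MᵀM = [[6371, 937, 155]; [937, 155, 25]; [155, 25, 7]] and Mᵀw = [12252, 1792, 290]ᵀ gives MᵀM·[c₂, c₁, c₀]ᵀ = Mᵀw.
Solving the 3×3 system (Gaussian elimination) gives c₂ = 20381/10086, c₁ = -1421/5043, c₀ = -7765/3362.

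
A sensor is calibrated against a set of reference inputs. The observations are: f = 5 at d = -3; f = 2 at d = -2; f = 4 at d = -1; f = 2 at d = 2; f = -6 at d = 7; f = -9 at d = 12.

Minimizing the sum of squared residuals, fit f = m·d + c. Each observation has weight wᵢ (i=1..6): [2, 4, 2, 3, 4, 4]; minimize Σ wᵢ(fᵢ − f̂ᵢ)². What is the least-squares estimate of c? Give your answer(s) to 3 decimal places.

The normal equations are: 820·m + 66·c = -642;  66·m + 19·c = -28.
(Σwᵢ·d·d = 820, Σwᵢ·d = 66, Σwᵢ·1 = 19, Σwᵢ·d·f = -642, Σwᵢ·f = -28.)
det = 820·19 − 66² = 11224.
m = ((-642)·19 − 66·(-28))/11224 = -225/244; c = (820·(-28) − 66·(-642))/11224 = 211/122.

c = 1.730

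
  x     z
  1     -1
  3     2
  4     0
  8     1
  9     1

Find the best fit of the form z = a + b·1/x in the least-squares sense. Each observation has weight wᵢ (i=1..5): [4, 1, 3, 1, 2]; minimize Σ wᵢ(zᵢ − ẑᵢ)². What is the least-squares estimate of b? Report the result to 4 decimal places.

b = -2.0989

With design matrix M, MᵀWM = [[11, 391/72]; [391/72, 22493/5184]] and MᵀWz = [1, -215/72]ᵀ.
Eliminating b: (22493/5184)·(row 1) − (391/72)·(row 2) gives (15757/864)·a = (22493/5184)·1 − (391/72)·(-215/72) = 53279/2592, so a = 53279/47271.
Then b = ((-215/72) − (391/72)·(53279/47271))/(22493/5184) = -33072/15757.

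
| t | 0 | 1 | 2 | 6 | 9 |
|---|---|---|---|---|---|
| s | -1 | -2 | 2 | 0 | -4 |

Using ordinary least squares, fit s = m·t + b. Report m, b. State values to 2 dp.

The normal equations are: 122·m + 18·b = -34;  18·m + 5·b = -5.
Δ = 122·5 − 18² = 286.
m = ((-34)·5 − 18·(-5))/286 = -40/143; b = (122·(-5) − 18·(-34))/286 = 1/143.

m = -0.28, b = 0.01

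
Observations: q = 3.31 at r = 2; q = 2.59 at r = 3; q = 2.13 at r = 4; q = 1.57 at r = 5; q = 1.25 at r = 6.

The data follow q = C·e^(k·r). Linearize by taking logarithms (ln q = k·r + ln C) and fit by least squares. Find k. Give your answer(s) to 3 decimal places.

k = -0.245

Let Y = ln q. Fitting Y = k·r + ln C by least squares:
AᵀA = [[90.0000, 20.0000]; [20.0000, 5]], rhs = [11.8676, 3.5789]ᵀ  (here Σr = 20.0000, Σ(r)² = 90.0000, Σln q = 3.5789, Σr·ln q = 11.8676).
Solving (det = 50.0000): k = -0.24482, ln C = 1.69507.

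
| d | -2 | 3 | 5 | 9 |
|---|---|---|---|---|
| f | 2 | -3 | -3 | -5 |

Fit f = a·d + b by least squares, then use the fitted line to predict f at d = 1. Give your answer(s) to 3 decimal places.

Entries of MᵀM: Σd·d = 119, Σd = 15, Σ1 = 4.
For Mᵀf: Σd·f = -73, Σf = -9.
Eliminating b: 4·(row 1) − 15·(row 2) gives 251·a = 4·(-73) − 15·(-9) = -157, so a = -157/251.
Then b = ((-9) − 15·(-157/251))/4 = 24/251.
At d = 1: f̂ = (-157/251)·(1) + (24/251)·(1) = -133/251.

f̂ = -0.530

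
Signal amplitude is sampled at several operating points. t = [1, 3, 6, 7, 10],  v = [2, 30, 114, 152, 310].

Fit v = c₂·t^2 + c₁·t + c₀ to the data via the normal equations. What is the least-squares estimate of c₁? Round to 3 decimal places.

From the data, Σt^2·t^2 = 13779, Σt^2·t = 1587, Σt^2 = 195, Σt·t = 195, Σt = 27, Σ1 = 5.
Moment sums: Σt^2·v = 42824, Σt·v = 4940, Σv = 608.
XᵀX·[c₂, c₁, c₀]ᵀ = Xᵀv becomes [[13779, 1587, 195]; [1587, 195, 27]; [195, 27, 5]]·[c₂, c₁, c₀]ᵀ = [42824, 4940, 608]ᵀ.
Solving the 3×3 system (Gaussian elimination) gives c₂ = 11579/3876, c₁ = 4849/3876, c₀ = -537/323.

c₁ = 1.251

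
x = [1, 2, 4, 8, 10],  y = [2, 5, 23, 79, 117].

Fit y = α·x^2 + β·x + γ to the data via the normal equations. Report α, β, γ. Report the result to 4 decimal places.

α = 0.9394, β = 2.6000, γ = -2.5576

Setting ∂/∂α … = 0 gives: 14369·α + 1585·β + 185·γ = 17146;  1585·α + 185·β + 25·γ = 1906;  185·α + 25·β + 5·γ = 226.
Solving the 3×3 system (Gaussian elimination) gives α = 31/33, β = 13/5, γ = -422/165.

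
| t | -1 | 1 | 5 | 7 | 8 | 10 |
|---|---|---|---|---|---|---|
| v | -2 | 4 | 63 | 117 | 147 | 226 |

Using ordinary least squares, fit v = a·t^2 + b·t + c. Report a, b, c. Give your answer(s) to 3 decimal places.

a = 1.976, b = 2.890, c = -0.970

From the data, Σt^2·t^2 = 17124, Σt^2·t = 1980, Σt^2 = 240, Σt·t = 240, Σt = 30, Σ1 = 6.
For Mᵀv: Σt^2·v = 39318, Σt·v = 4576, Σv = 555.
Normal equations: [[17124, 1980, 240]; [1980, 240, 30]; [240, 30, 6]]·[a, b, c]ᵀ = [39318, 4576, 555]ᵀ.
Row-reducing yields a = 1132/573, b = 5519/1910, c = -556/573.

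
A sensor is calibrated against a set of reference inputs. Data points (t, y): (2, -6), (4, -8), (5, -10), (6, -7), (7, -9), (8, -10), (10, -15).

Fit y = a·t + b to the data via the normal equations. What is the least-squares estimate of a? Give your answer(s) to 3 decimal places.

a = -0.929

Sums needed: Σt·t = 294, Σt = 42, Σ1 = 7.
Moment sums: Σt·y = -429, Σy = -65.
Eliminating b: 7·(row 1) − 42·(row 2) gives 294·a = 7·(-429) − 42·(-65) = -273, so a = -13/14.
Then b = ((-65) − 42·(-13/14))/7 = -26/7.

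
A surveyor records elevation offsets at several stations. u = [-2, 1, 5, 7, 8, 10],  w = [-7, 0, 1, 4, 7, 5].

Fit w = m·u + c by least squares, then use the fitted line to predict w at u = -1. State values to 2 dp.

ŵ = -4.27

Sums needed: Σu·u = 243, Σu = 29, Σ1 = 6.
And Σu·w = 153, Σw = 10.
XᵀX·[m, c]ᵀ = Xᵀw becomes [[243, 29]; [29, 6]]·[m, c]ᵀ = [153, 10]ᵀ.
Δ = 243·6 − 29² = 617.
m = (153·6 − 29·10)/617 = 628/617; c = (243·10 − 29·153)/617 = -2007/617.
At u = -1: ŵ = (628/617)·(-1) + (-2007/617)·(1) = -2635/617.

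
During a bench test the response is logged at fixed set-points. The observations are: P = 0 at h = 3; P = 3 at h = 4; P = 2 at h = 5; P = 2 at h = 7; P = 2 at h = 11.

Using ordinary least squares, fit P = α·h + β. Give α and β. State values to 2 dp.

The normal equations are: 220·α + 30·β = 58;  30·α + 5·β = 9.
Δ = 220·5 − 30² = 200.
α = (58·5 − 30·9)/200 = 1/10; β = (220·9 − 30·58)/200 = 6/5.

α = 0.10, β = 1.20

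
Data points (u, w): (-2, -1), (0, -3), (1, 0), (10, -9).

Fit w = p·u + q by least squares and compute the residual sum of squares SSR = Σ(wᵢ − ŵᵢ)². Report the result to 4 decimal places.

SSR = 8.0236

The normal equations are: 105·p + 9·q = -88;  9·p + 4·q = -13.
(Σu·u = 105, Σu = 9, Σ1 = 4, Σu·w = -88, Σw = -13.)
Δ = 105·4 − 9² = 339.
p = ((-88)·4 − 9·(-13))/339 = -235/339; q = (105·(-13) − 9·(-88))/339 = -191/113.
Residuals: -236/339, -148/113, 808/339, -128/339; SSR = 2720/339.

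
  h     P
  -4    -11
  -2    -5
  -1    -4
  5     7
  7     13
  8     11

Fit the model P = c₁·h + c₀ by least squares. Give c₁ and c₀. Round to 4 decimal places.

c₁ = 1.8968, c₀ = -2.2764

Entries of XᵀX: Σh·h = 159, Σh = 13, Σ1 = 6.
Right-hand side: Σh·P = 272, ΣP = 11.
So XᵀX·[c₁, c₀]ᵀ = XᵀP: [[159, 13]; [13, 6]]·[c₁, c₀]ᵀ = [272, 11]ᵀ.
Eliminating c₀: 6·(row 1) − 13·(row 2) gives 785·c₁ = 6·272 − 13·11 = 1489, so c₁ = 1489/785.
Then c₀ = (11 − 13·(1489/785))/6 = -1787/785.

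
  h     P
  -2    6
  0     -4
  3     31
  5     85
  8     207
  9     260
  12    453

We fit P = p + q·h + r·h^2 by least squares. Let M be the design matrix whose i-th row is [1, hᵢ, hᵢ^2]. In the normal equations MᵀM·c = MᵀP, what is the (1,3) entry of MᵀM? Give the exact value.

Row 1 ↔ basis 1, column 3 ↔ basis h^2, so (MᵀM)_{1,3} = Σᵢ h^2 = (1)·(4) + (1)·(0) + (1)·(9) + (1)·(25) + (1)·(64) + (1)·(81) + (1)·(144) = 327.

327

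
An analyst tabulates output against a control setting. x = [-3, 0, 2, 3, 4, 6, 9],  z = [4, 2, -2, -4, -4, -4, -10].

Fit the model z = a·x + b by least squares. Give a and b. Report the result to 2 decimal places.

a = -1.13, b = 0.82

Setting ∂/∂a … = 0 gives: 155·a + 21·b = -158;  21·a + 7·b = -18.
(Σx·x = 155, Σx = 21, Σ1 = 7, Σx·z = -158, Σz = -18.)
Eliminating b: 7·(row 1) − 21·(row 2) gives 644·a = 7·(-158) − 21·(-18) = -728, so a = -26/23.
Then b = ((-18) − 21·(-26/23))/7 = 132/161.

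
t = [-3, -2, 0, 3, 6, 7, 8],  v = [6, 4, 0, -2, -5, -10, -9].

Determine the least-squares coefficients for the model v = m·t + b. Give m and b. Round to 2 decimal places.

From the data, Σt·t = 171, Σt = 19, Σ1 = 7.
And Σt·v = -204, Σv = -16.
AᵀA·[m, b]ᵀ = Aᵀv becomes [[171, 19]; [19, 7]]·[m, b]ᵀ = [-204, -16]ᵀ.
Δ = 171·7 − 19² = 836.
m = ((-204)·7 − 19·(-16))/836 = -281/209; b = (171·(-16) − 19·(-204))/836 = 15/11.

m = -1.34, b = 1.36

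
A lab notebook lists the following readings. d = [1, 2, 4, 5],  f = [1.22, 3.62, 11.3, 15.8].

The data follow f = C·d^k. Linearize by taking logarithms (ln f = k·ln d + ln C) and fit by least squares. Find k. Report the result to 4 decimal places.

k = 1.5994

Let Y = ln f. Fitting Y = k·ln d + ln C by least squares:
Σln d = 3.6889, Σ(ln d)² = 4.9926, Σln f = 6.6701, Σln d·ln f = 8.6953.
Equations: 4.9926·k + 3.6889·ln C = 8.6953;  3.6889·k + 4·ln C = 6.6701.
Solving (det = 6.3624): k = 1.59936, ln C = 0.19257.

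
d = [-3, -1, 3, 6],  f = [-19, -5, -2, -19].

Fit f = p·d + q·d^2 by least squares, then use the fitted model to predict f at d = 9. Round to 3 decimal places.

f̂ = -57.733

With design matrix X, XᵀX = [[55, 215]; [215, 1459]] and Xᵀf = [-58, -878]ᵀ.
Eliminating q: 1459·(row 1) − 215·(row 2) gives 34020·p = 1459·(-58) − 215·(-878) = 104148, so p = 2893/945.
Then q = ((-878) − 215·(2893/945))/1459 = -199/189.
At d = 9: f̂ = (2893/945)·(9) + (-199/189)·(81) = -866/15.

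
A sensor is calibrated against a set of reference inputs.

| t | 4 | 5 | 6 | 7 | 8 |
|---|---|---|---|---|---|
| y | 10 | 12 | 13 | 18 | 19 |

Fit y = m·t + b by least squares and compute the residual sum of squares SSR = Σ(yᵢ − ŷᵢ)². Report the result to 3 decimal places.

Setting ∂/∂m … = 0 gives: 190·m + 30·b = 456;  30·m + 5·b = 72.
(Σt·t = 190, Σt = 30, Σ1 = 5, Σt·y = 456, Σy = 72.)
Eliminating b: 5·(row 1) − 30·(row 2) gives 50·m = 5·456 − 30·72 = 120, so m = 12/5.
Then b = (72 − 30·(12/5))/5 = 0.
Residuals: 2/5, 0, -7/5, 6/5, -1/5; SSR = 18/5.

SSR = 3.600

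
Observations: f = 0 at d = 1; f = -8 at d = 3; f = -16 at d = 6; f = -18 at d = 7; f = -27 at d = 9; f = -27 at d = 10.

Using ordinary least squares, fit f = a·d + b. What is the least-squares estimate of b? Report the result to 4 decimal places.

b = 2.3000

Compute the Gram sums: Σd·d = 276, Σd = 36, Σ1 = 6.
And Σd·f = -759, Σf = -96.
Normal equations: [[276, 36]; [36, 6]]·[a, b]ᵀ = [-759, -96]ᵀ.
Eliminating b: 6·(row 1) − 36·(row 2) gives 360·a = 6·(-759) − 36·(-96) = -1098, so a = -61/20.
Then b = ((-96) − 36·(-61/20))/6 = 23/10.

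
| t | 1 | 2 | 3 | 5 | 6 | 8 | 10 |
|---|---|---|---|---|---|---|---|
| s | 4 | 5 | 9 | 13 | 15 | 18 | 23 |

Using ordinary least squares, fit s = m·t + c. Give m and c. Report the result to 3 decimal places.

XᵀX·[m, c]ᵀ = Xᵀs reads: 239·m + 35·c = 570;  35·m + 7·c = 87.
det = 239·7 − 35² = 448.
m = (570·7 − 35·87)/448 = 135/64; c = (239·87 − 35·570)/448 = 843/448.

m = 2.109, c = 1.882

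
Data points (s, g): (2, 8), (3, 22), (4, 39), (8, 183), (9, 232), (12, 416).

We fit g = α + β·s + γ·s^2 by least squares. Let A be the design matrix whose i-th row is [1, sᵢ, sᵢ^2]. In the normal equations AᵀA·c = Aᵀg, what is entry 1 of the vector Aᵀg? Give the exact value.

Entry 1 ↔ basis 1, so (Aᵀg)_{1} = Σᵢ gᵢ = (1)·(8) + (1)·(22) + (1)·(39) + (1)·(183) + (1)·(232) + (1)·(416) = 900.

900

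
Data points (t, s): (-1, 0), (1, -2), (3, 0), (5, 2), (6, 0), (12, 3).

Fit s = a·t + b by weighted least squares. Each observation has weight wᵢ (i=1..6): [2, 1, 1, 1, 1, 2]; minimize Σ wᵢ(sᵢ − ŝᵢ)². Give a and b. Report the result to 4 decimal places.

a = 0.2752, b = -0.5227

The normal equations are: 361·a + 37·b = 80;  37·a + 8·b = 6.
(Σwᵢ·t·t = 361, Σwᵢ·t = 37, Σwᵢ·1 = 8, Σwᵢ·t·s = 80, Σwᵢ·s = 6.)
Eliminating b: 8·(row 1) − 37·(row 2) gives 1519·a = 8·80 − 37·6 = 418, so a = 418/1519.
Then b = (6 − 37·(418/1519))/8 = -794/1519.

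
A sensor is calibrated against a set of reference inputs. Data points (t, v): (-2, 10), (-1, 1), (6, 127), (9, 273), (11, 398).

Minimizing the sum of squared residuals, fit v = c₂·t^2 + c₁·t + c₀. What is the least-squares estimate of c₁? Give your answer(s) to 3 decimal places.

The normal equations are: 22515·c₂ + 2267·c₁ + 243·c₀ = 74884;  2267·c₂ + 243·c₁ + 23·c₀ = 7576;  243·c₂ + 23·c₁ + 5·c₀ = 809.
(Σt^2·t^2 = 22515, Σt^2·t = 2267, Σt^2 = 243, Σt·t = 243, Σt = 23, Σ1 = 5, Σt^2·v = 74884, Σt·v = 7576, Σv = 809.)
Solving the 3×3 system (Gaussian elimination) gives c₂ = 562539/185116, c₁ = 488909/185116, c₀ = 90848/46279.

c₁ = 2.641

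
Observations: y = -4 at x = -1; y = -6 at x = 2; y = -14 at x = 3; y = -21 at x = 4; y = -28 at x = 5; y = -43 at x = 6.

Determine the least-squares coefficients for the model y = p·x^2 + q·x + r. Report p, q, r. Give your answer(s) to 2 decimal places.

From the data, Σx^2·x^2 = 2275, Σx^2·x = 439, Σx^2 = 91, Σx·x = 91, Σx = 19, Σ1 = 6.
And Σx^2·y = -2738, Σx·y = -532, Σy = -116.
Normal equations: [[2275, 439, 91]; [439, 91, 19]; [91, 19, 6]]·[p, q, r]ᵀ = [-2738, -532, -116]ᵀ.
Row-reducing yields p = -3203/2904, q = 799/14520, r = -3363/1210.

p = -1.10, q = 0.06, r = -2.78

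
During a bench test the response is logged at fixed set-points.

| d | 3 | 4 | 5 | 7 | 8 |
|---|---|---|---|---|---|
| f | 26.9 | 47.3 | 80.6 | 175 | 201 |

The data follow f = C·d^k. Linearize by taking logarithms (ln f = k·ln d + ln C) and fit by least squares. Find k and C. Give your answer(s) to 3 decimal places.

k = 2.126, C = 2.581

Let Y = ln f. Fitting Y = k·ln d + ln C by least squares:
Σln d = 8.1197, Σ(ln d)² = 13.8297, Σln f = 22.0062, Σln d·ln f = 37.1058.
Equations: 13.8297·k + 8.1197·ln C = 37.1058;  8.1197·k + 5·ln C = 22.0062.
Solving (det = 3.2190): k = 2.12644, ln C = 0.94804, so C = exp(0.94804) = 2.58066.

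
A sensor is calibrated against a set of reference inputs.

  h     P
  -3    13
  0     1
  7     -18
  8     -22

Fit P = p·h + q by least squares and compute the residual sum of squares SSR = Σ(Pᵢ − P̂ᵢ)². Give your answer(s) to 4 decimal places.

The normal equations are: 122·p + 12·q = -341;  12·p + 4·q = -26.
det = 122·4 − 12² = 344.
p = ((-341)·4 − 12·(-26))/344 = -263/86; q = (122·(-26) − 12·(-341))/344 = 115/43.
Residuals: 99/86, -72/43, 63/86, -9/43; SSR = 405/86.

SSR = 4.7093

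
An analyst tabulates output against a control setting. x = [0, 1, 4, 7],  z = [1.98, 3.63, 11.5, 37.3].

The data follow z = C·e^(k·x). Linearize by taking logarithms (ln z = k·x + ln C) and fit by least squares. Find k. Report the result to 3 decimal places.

k = 0.410

Linearized form: ln z = k·x + ln C. From the 4 transformed points,
XᵀX = [[66.0000, 12.0000]; [12.0000, 4]], rhs = [36.3916, 8.0337]ᵀ  (here Σx = 12.0000, Σ(x)² = 66.0000, Σln z = 8.0337, Σx·ln z = 36.3916).
Solving (det = 120.0000): k = 0.40969, ln C = 0.77936.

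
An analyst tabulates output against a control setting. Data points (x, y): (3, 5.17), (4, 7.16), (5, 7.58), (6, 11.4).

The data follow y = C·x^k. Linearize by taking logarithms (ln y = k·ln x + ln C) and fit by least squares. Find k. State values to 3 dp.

k = 1.039

Linearized form: ln y = k·ln x + ln C. From the 4 transformed points,
AᵀA = [[8.9295, 5.8861]; [5.8861, 4]], rhs = [12.1542, 8.0705]ᵀ  (here Σln x = 5.8861, Σ(ln x)² = 8.9295, Σln y = 8.0705, Σln x·ln y = 12.1542).
Solving (det = 1.0716): k = 1.03859, ln C = 0.48931.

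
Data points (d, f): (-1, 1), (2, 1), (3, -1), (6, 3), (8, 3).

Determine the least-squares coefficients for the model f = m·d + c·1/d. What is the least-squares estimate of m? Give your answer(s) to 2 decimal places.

m = 0.41

Sums needed: Σd·d = 114, Σd·1/d = 5, Σ1/d·1/d = 809/576.
Right-hand side: Σd·f = 40, Σ1/d·f = 1/24.
XᵀX·[m, c]ᵀ = Xᵀf becomes [[114, 5]; [5, 809/576]]·[m, c]ᵀ = [40, 1/24]ᵀ.
Determinant 114·(809/576) − 5² = 12971/96.
m = (40·(809/576) − 5·(1/24))/(12971/96) = 16120/38913; c = (114·(1/24) − 5·40)/(12971/96) = -18744/12971.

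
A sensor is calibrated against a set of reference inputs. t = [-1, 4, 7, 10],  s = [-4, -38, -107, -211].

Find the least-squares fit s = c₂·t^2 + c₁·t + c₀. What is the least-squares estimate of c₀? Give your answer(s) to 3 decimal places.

c₀ = -2.825

The normal equations are: 12658·c₂ + 1406·c₁ + 166·c₀ = -26955;  1406·c₂ + 166·c₁ + 20·c₀ = -3007;  166·c₂ + 20·c₁ + 4·c₀ = -360.
Inverting the 3×3 Gram matrix, [c₂, c₁, c₀]ᵀ = [-5431/2721, -4727/5442, -2562/907]ᵀ.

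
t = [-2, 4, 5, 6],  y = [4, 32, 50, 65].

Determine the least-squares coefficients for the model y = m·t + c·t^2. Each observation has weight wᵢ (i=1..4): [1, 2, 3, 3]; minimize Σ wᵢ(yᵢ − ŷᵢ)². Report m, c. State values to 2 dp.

Forming AᵀWA = [[219, 1143]; [1143, 6291]] and AᵀWy = [2168, 11810]ᵀ gives AᵀWA·[m, c]ᵀ = AᵀWy.
Eliminating c: 6291·(row 1) − 1143·(row 2) gives 71280·m = 6291·2168 − 1143·11810 = 140058, so m = 7781/3960.
Then c = (11810 − 1143·(7781/3960))/6291 = 18061/11880.

m = 1.96, c = 1.52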